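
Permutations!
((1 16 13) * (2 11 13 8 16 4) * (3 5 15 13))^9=(1 4 2 11 3 5 15 13)(8 16)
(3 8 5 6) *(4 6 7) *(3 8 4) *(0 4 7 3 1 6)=(0 4)(1 6 8 5 3 7)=[4, 6, 2, 7, 0, 3, 8, 1, 5]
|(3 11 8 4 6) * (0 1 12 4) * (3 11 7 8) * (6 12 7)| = |(0 1 7 8)(3 6 11)(4 12)| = 12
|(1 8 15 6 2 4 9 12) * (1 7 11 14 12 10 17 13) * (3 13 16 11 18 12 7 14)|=52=|(1 8 15 6 2 4 9 10 17 16 11 3 13)(7 18 12 14)|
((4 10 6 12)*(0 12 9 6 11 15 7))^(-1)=(0 7 15 11 10 4 12)(6 9)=((0 12 4 10 11 15 7)(6 9))^(-1)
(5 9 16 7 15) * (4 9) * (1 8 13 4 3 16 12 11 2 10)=(1 8 13 4 9 12 11 2 10)(3 16 7 15 5)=[0, 8, 10, 16, 9, 3, 6, 15, 13, 12, 1, 2, 11, 4, 14, 5, 7]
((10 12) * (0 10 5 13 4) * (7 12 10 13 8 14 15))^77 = (0 4 13)(5 12 7 15 14 8)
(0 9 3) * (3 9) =[3, 1, 2, 0, 4, 5, 6, 7, 8, 9] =(9)(0 3)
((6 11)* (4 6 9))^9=(4 6 11 9)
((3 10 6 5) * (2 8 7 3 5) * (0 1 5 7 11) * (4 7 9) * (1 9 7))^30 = (0 3)(1 2)(4 6)(5 8)(7 11)(9 10)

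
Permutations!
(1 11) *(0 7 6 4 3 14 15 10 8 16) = (0 7 6 4 3 14 15 10 8 16)(1 11) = [7, 11, 2, 14, 3, 5, 4, 6, 16, 9, 8, 1, 12, 13, 15, 10, 0]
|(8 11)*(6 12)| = |(6 12)(8 11)| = 2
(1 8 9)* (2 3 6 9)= (1 8 2 3 6 9)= [0, 8, 3, 6, 4, 5, 9, 7, 2, 1]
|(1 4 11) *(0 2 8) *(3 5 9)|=|(0 2 8)(1 4 11)(3 5 9)|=3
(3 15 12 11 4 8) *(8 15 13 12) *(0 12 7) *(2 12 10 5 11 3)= (0 10 5 11 4 15 8 2 12 3 13 7)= [10, 1, 12, 13, 15, 11, 6, 0, 2, 9, 5, 4, 3, 7, 14, 8]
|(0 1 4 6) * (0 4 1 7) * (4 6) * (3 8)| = 2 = |(0 7)(3 8)|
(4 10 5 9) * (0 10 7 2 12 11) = (0 10 5 9 4 7 2 12 11) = [10, 1, 12, 3, 7, 9, 6, 2, 8, 4, 5, 0, 11]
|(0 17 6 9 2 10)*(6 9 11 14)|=|(0 17 9 2 10)(6 11 14)|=15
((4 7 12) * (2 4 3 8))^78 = ((2 4 7 12 3 8))^78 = (12)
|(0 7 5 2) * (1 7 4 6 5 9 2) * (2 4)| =|(0 2)(1 7 9 4 6 5)| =6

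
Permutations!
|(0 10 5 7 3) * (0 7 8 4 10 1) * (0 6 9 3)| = |(0 1 6 9 3 7)(4 10 5 8)| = 12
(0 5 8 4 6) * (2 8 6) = (0 5 6)(2 8 4) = [5, 1, 8, 3, 2, 6, 0, 7, 4]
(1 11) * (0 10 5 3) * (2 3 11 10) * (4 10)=(0 2 3)(1 4 10 5 11)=[2, 4, 3, 0, 10, 11, 6, 7, 8, 9, 5, 1]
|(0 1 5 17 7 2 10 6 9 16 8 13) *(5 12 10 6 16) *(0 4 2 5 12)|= |(0 1)(2 6 9 12 10 16 8 13 4)(5 17 7)|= 18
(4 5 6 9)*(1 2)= (1 2)(4 5 6 9)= [0, 2, 1, 3, 5, 6, 9, 7, 8, 4]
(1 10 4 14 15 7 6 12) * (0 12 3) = [12, 10, 2, 0, 14, 5, 3, 6, 8, 9, 4, 11, 1, 13, 15, 7] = (0 12 1 10 4 14 15 7 6 3)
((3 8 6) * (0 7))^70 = (3 8 6)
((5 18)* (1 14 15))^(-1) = (1 15 14)(5 18)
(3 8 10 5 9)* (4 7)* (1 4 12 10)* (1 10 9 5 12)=(1 4 7)(3 8 10 12 9)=[0, 4, 2, 8, 7, 5, 6, 1, 10, 3, 12, 11, 9]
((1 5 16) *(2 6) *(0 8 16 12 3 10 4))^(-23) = ((0 8 16 1 5 12 3 10 4)(2 6))^(-23) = (0 5 4 1 10 16 3 8 12)(2 6)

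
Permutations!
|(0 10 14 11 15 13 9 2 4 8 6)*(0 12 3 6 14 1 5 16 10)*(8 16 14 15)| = 12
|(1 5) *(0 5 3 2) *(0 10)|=6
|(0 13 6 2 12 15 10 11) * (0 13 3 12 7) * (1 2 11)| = |(0 3 12 15 10 1 2 7)(6 11 13)| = 24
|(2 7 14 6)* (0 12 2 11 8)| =8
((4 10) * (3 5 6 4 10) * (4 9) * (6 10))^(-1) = ((3 5 10 6 9 4))^(-1) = (3 4 9 6 10 5)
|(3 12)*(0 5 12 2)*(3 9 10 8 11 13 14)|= 11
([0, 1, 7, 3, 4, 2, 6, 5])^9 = [0, 1, 2, 3, 4, 5, 6, 7]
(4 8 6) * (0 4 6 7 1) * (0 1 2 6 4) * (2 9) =(2 6 4 8 7 9) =[0, 1, 6, 3, 8, 5, 4, 9, 7, 2]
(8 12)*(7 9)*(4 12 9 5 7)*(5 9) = (4 12 8 5 7 9) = [0, 1, 2, 3, 12, 7, 6, 9, 5, 4, 10, 11, 8]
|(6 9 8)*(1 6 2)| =|(1 6 9 8 2)| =5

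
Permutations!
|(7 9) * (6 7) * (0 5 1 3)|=12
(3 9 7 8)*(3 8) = (3 9 7) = [0, 1, 2, 9, 4, 5, 6, 3, 8, 7]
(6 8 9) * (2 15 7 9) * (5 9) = (2 15 7 5 9 6 8) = [0, 1, 15, 3, 4, 9, 8, 5, 2, 6, 10, 11, 12, 13, 14, 7]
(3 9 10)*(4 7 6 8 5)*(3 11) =(3 9 10 11)(4 7 6 8 5) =[0, 1, 2, 9, 7, 4, 8, 6, 5, 10, 11, 3]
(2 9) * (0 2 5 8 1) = (0 2 9 5 8 1) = [2, 0, 9, 3, 4, 8, 6, 7, 1, 5]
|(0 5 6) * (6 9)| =4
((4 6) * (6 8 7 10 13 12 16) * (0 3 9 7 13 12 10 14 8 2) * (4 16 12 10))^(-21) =(0 13 7)(2 8 9)(3 4 14)(6 16)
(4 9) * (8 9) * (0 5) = (0 5)(4 8 9) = [5, 1, 2, 3, 8, 0, 6, 7, 9, 4]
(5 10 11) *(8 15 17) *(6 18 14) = [0, 1, 2, 3, 4, 10, 18, 7, 15, 9, 11, 5, 12, 13, 6, 17, 16, 8, 14] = (5 10 11)(6 18 14)(8 15 17)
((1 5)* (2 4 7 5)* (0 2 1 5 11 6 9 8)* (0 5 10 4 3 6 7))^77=(0 8 2 5 3 10 6 4 9)(7 11)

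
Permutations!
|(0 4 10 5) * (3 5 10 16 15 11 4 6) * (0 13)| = |(0 6 3 5 13)(4 16 15 11)| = 20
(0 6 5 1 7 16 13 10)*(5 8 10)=[6, 7, 2, 3, 4, 1, 8, 16, 10, 9, 0, 11, 12, 5, 14, 15, 13]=(0 6 8 10)(1 7 16 13 5)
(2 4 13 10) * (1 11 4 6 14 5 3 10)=(1 11 4 13)(2 6 14 5 3 10)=[0, 11, 6, 10, 13, 3, 14, 7, 8, 9, 2, 4, 12, 1, 5]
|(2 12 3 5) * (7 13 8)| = |(2 12 3 5)(7 13 8)| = 12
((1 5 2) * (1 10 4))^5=((1 5 2 10 4))^5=(10)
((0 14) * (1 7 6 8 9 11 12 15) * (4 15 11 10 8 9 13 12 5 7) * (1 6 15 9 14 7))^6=(0 7 15 6 14)(1 12 10)(4 11 8)(5 13 9)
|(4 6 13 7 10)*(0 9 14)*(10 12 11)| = 21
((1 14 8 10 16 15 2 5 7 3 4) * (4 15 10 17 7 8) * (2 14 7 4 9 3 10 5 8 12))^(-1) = (1 4 17 8 2 12 5 16 10 7)(3 9 14 15)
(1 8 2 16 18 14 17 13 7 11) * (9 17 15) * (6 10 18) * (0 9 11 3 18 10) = [9, 8, 16, 18, 4, 5, 0, 3, 2, 17, 10, 1, 12, 7, 15, 11, 6, 13, 14] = (0 9 17 13 7 3 18 14 15 11 1 8 2 16 6)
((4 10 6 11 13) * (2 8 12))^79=((2 8 12)(4 10 6 11 13))^79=(2 8 12)(4 13 11 6 10)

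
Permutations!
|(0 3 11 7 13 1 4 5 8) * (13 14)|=10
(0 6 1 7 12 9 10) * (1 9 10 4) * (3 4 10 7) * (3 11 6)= [3, 11, 2, 4, 1, 5, 9, 12, 8, 10, 0, 6, 7]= (0 3 4 1 11 6 9 10)(7 12)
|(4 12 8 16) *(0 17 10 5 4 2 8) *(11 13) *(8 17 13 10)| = |(0 13 11 10 5 4 12)(2 17 8 16)| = 28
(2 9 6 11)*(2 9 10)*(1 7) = (1 7)(2 10)(6 11 9) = [0, 7, 10, 3, 4, 5, 11, 1, 8, 6, 2, 9]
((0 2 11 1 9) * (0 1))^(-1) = (0 11 2)(1 9)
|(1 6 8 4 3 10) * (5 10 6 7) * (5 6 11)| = 9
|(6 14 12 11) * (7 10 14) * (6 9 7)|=6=|(7 10 14 12 11 9)|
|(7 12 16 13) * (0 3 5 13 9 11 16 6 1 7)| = |(0 3 5 13)(1 7 12 6)(9 11 16)| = 12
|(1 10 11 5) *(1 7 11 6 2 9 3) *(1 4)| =|(1 10 6 2 9 3 4)(5 7 11)| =21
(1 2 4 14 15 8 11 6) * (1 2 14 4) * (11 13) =[0, 14, 1, 3, 4, 5, 2, 7, 13, 9, 10, 6, 12, 11, 15, 8] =(1 14 15 8 13 11 6 2)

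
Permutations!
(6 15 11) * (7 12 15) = (6 7 12 15 11) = [0, 1, 2, 3, 4, 5, 7, 12, 8, 9, 10, 6, 15, 13, 14, 11]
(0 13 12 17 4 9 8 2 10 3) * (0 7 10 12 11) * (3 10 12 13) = [3, 1, 13, 7, 9, 5, 6, 12, 2, 8, 10, 0, 17, 11, 14, 15, 16, 4] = (0 3 7 12 17 4 9 8 2 13 11)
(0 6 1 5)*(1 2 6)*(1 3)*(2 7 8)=(0 3 1 5)(2 6 7 8)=[3, 5, 6, 1, 4, 0, 7, 8, 2]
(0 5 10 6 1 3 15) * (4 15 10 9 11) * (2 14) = (0 5 9 11 4 15)(1 3 10 6)(2 14) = [5, 3, 14, 10, 15, 9, 1, 7, 8, 11, 6, 4, 12, 13, 2, 0]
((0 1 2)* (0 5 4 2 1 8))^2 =(8)(2 4 5)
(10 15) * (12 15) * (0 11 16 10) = [11, 1, 2, 3, 4, 5, 6, 7, 8, 9, 12, 16, 15, 13, 14, 0, 10] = (0 11 16 10 12 15)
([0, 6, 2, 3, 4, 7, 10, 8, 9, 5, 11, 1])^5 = (1 6 10 11)(5 7 8 9)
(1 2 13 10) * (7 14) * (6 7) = (1 2 13 10)(6 7 14) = [0, 2, 13, 3, 4, 5, 7, 14, 8, 9, 1, 11, 12, 10, 6]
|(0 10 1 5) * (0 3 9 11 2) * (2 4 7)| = 10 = |(0 10 1 5 3 9 11 4 7 2)|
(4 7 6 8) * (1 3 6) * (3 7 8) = (1 7)(3 6)(4 8) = [0, 7, 2, 6, 8, 5, 3, 1, 4]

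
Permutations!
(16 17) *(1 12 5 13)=(1 12 5 13)(16 17)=[0, 12, 2, 3, 4, 13, 6, 7, 8, 9, 10, 11, 5, 1, 14, 15, 17, 16]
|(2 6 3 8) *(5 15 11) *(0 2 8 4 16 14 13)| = 24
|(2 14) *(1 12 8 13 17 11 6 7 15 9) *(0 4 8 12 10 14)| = |(0 4 8 13 17 11 6 7 15 9 1 10 14 2)| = 14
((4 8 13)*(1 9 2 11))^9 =((1 9 2 11)(4 8 13))^9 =(13)(1 9 2 11)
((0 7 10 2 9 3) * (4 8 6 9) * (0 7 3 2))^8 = (10)(2 6 4 9 8)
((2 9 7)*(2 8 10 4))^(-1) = (2 4 10 8 7 9) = ((2 9 7 8 10 4))^(-1)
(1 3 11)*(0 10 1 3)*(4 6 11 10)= (0 4 6 11 3 10 1)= [4, 0, 2, 10, 6, 5, 11, 7, 8, 9, 1, 3]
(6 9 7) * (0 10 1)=(0 10 1)(6 9 7)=[10, 0, 2, 3, 4, 5, 9, 6, 8, 7, 1]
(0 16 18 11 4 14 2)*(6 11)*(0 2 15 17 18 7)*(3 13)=(0 16 7)(3 13)(4 14 15 17 18 6 11)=[16, 1, 2, 13, 14, 5, 11, 0, 8, 9, 10, 4, 12, 3, 15, 17, 7, 18, 6]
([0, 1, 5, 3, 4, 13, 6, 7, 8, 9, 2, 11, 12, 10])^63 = [0, 1, 10, 3, 4, 2, 6, 7, 8, 9, 13, 11, 12, 5]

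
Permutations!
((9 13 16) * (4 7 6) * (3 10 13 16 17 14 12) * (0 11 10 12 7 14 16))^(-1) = ((0 11 10 13 17 16 9)(3 12)(4 14 7 6))^(-1) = (0 9 16 17 13 10 11)(3 12)(4 6 7 14)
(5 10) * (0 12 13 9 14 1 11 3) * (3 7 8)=(0 12 13 9 14 1 11 7 8 3)(5 10)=[12, 11, 2, 0, 4, 10, 6, 8, 3, 14, 5, 7, 13, 9, 1]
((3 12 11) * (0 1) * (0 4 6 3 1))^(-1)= (1 11 12 3 6 4)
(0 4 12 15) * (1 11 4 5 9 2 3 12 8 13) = [5, 11, 3, 12, 8, 9, 6, 7, 13, 2, 10, 4, 15, 1, 14, 0] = (0 5 9 2 3 12 15)(1 11 4 8 13)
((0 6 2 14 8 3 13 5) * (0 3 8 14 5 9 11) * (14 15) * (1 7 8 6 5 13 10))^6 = ((0 5 3 10 1 7 8 6 2 13 9 11)(14 15))^6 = (15)(0 8)(1 9)(2 3)(5 6)(7 11)(10 13)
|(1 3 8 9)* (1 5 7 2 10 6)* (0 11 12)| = |(0 11 12)(1 3 8 9 5 7 2 10 6)| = 9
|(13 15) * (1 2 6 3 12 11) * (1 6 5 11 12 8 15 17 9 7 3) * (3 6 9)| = |(1 2 5 11 9 7 6)(3 8 15 13 17)| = 35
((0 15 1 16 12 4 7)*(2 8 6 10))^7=(16)(2 10 6 8)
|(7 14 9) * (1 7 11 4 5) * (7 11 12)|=4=|(1 11 4 5)(7 14 9 12)|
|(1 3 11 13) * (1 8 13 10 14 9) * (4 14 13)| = 9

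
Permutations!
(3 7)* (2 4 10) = (2 4 10)(3 7) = [0, 1, 4, 7, 10, 5, 6, 3, 8, 9, 2]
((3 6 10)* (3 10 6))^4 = (10)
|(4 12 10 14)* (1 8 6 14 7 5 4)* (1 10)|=9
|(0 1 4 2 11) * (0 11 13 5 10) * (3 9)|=14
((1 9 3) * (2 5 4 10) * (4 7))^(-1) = ((1 9 3)(2 5 7 4 10))^(-1) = (1 3 9)(2 10 4 7 5)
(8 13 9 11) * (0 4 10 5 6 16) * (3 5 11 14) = (0 4 10 11 8 13 9 14 3 5 6 16) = [4, 1, 2, 5, 10, 6, 16, 7, 13, 14, 11, 8, 12, 9, 3, 15, 0]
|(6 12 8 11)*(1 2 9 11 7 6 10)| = |(1 2 9 11 10)(6 12 8 7)| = 20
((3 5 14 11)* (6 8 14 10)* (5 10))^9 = ((3 10 6 8 14 11))^9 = (3 8)(6 11)(10 14)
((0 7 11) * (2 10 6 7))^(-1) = (0 11 7 6 10 2)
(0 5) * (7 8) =[5, 1, 2, 3, 4, 0, 6, 8, 7] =(0 5)(7 8)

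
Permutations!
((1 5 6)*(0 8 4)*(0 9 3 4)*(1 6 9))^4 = (1 4 3 9 5) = ((0 8)(1 5 9 3 4))^4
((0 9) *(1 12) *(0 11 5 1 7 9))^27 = ((1 12 7 9 11 5))^27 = (1 9)(5 7)(11 12)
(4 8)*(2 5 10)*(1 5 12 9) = (1 5 10 2 12 9)(4 8) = [0, 5, 12, 3, 8, 10, 6, 7, 4, 1, 2, 11, 9]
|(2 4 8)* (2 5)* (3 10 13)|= |(2 4 8 5)(3 10 13)|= 12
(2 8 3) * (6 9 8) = [0, 1, 6, 2, 4, 5, 9, 7, 3, 8] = (2 6 9 8 3)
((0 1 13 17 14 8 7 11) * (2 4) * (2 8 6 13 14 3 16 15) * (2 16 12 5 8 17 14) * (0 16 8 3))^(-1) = (0 17 4 2 1)(3 5 12)(6 14 13)(7 8 15 16 11) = ((0 1 2 4 17)(3 12 5)(6 13 14)(7 11 16 15 8))^(-1)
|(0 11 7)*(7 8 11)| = 2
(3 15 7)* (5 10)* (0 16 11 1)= (0 16 11 1)(3 15 7)(5 10)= [16, 0, 2, 15, 4, 10, 6, 3, 8, 9, 5, 1, 12, 13, 14, 7, 11]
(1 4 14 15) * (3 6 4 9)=(1 9 3 6 4 14 15)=[0, 9, 2, 6, 14, 5, 4, 7, 8, 3, 10, 11, 12, 13, 15, 1]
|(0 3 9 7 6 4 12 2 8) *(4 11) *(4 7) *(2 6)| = |(0 3 9 4 12 6 11 7 2 8)| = 10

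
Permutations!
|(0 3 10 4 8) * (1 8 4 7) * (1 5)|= 7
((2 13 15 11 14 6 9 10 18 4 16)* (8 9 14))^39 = (2 16 4 18 10 9 8 11 15 13)(6 14)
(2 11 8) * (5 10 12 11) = (2 5 10 12 11 8) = [0, 1, 5, 3, 4, 10, 6, 7, 2, 9, 12, 8, 11]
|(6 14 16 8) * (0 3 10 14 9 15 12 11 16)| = |(0 3 10 14)(6 9 15 12 11 16 8)| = 28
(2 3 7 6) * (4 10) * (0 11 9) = [11, 1, 3, 7, 10, 5, 2, 6, 8, 0, 4, 9] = (0 11 9)(2 3 7 6)(4 10)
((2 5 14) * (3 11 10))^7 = (2 5 14)(3 11 10)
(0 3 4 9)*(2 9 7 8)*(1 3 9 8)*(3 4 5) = (0 9)(1 4 7)(2 8)(3 5) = [9, 4, 8, 5, 7, 3, 6, 1, 2, 0]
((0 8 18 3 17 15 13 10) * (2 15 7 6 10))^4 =((0 8 18 3 17 7 6 10)(2 15 13))^4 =(0 17)(2 15 13)(3 10)(6 18)(7 8)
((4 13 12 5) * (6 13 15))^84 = (15)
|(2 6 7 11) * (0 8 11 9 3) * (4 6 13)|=10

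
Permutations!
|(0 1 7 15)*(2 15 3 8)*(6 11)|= 14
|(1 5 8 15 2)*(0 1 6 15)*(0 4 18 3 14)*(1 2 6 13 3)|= 10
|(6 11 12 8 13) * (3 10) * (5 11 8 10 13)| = |(3 13 6 8 5 11 12 10)| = 8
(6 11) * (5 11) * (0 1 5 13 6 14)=[1, 5, 2, 3, 4, 11, 13, 7, 8, 9, 10, 14, 12, 6, 0]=(0 1 5 11 14)(6 13)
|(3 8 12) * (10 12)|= 4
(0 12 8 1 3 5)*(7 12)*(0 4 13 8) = [7, 3, 2, 5, 13, 4, 6, 12, 1, 9, 10, 11, 0, 8] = (0 7 12)(1 3 5 4 13 8)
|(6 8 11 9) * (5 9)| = 5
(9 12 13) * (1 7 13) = (1 7 13 9 12) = [0, 7, 2, 3, 4, 5, 6, 13, 8, 12, 10, 11, 1, 9]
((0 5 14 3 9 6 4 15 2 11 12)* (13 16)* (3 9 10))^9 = (0 12 11 2 15 4 6 9 14 5)(3 10)(13 16)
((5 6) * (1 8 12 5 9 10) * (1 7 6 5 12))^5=((12)(1 8)(6 9 10 7))^5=(12)(1 8)(6 9 10 7)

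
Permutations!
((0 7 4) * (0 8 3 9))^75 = (0 8)(3 7)(4 9)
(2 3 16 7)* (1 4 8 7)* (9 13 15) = (1 4 8 7 2 3 16)(9 13 15) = [0, 4, 3, 16, 8, 5, 6, 2, 7, 13, 10, 11, 12, 15, 14, 9, 1]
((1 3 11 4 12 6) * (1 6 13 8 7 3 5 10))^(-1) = (1 10 5)(3 7 8 13 12 4 11)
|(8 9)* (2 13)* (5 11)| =2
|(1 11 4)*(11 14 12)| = 5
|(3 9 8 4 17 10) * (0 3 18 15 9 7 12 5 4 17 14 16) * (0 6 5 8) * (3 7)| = 45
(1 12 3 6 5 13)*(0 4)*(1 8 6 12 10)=(0 4)(1 10)(3 12)(5 13 8 6)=[4, 10, 2, 12, 0, 13, 5, 7, 6, 9, 1, 11, 3, 8]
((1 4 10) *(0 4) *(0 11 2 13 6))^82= ((0 4 10 1 11 2 13 6))^82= (0 10 11 13)(1 2 6 4)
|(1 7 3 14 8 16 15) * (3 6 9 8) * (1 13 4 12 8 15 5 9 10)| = |(1 7 6 10)(3 14)(4 12 8 16 5 9 15 13)| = 8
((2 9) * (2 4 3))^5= (2 9 4 3)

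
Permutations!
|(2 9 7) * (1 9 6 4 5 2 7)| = 4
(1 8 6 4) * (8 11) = (1 11 8 6 4) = [0, 11, 2, 3, 1, 5, 4, 7, 6, 9, 10, 8]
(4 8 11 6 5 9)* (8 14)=(4 14 8 11 6 5 9)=[0, 1, 2, 3, 14, 9, 5, 7, 11, 4, 10, 6, 12, 13, 8]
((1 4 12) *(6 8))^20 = (1 12 4)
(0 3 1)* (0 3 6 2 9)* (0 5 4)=(0 6 2 9 5 4)(1 3)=[6, 3, 9, 1, 0, 4, 2, 7, 8, 5]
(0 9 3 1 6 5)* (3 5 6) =(0 9 5)(1 3) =[9, 3, 2, 1, 4, 0, 6, 7, 8, 5]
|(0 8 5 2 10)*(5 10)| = |(0 8 10)(2 5)| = 6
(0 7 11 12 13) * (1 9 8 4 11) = (0 7 1 9 8 4 11 12 13) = [7, 9, 2, 3, 11, 5, 6, 1, 4, 8, 10, 12, 13, 0]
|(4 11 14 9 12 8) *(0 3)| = 6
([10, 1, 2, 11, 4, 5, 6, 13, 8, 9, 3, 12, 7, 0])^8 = (0 10 3 11 12 7 13)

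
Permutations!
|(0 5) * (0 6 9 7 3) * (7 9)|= |(9)(0 5 6 7 3)|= 5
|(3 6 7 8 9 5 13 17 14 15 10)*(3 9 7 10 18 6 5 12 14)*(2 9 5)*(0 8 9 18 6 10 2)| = |(0 8 7 9 12 14 15 6 2 18 10 5 13 17 3)| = 15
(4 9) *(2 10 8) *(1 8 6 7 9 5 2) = (1 8)(2 10 6 7 9 4 5) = [0, 8, 10, 3, 5, 2, 7, 9, 1, 4, 6]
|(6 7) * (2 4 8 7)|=|(2 4 8 7 6)|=5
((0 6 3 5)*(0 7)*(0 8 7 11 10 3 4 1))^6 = ((0 6 4 1)(3 5 11 10)(7 8))^6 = (0 4)(1 6)(3 11)(5 10)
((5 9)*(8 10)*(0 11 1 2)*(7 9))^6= (0 1)(2 11)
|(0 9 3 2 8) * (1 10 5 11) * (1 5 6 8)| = |(0 9 3 2 1 10 6 8)(5 11)| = 8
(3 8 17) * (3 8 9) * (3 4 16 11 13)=[0, 1, 2, 9, 16, 5, 6, 7, 17, 4, 10, 13, 12, 3, 14, 15, 11, 8]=(3 9 4 16 11 13)(8 17)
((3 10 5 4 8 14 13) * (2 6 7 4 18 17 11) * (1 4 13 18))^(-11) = ((1 4 8 14 18 17 11 2 6 7 13 3 10 5))^(-11) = (1 14 11 7 10 4 18 2 13 5 8 17 6 3)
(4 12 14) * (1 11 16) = (1 11 16)(4 12 14) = [0, 11, 2, 3, 12, 5, 6, 7, 8, 9, 10, 16, 14, 13, 4, 15, 1]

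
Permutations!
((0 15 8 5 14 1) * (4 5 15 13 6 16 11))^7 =(0 14 4 16 13 1 5 11 6)(8 15)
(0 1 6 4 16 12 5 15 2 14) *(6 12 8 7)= (0 1 12 5 15 2 14)(4 16 8 7 6)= [1, 12, 14, 3, 16, 15, 4, 6, 7, 9, 10, 11, 5, 13, 0, 2, 8]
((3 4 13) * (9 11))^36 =((3 4 13)(9 11))^36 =(13)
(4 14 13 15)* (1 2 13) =(1 2 13 15 4 14) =[0, 2, 13, 3, 14, 5, 6, 7, 8, 9, 10, 11, 12, 15, 1, 4]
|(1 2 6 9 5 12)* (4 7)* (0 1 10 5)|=30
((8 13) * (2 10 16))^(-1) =((2 10 16)(8 13))^(-1) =(2 16 10)(8 13)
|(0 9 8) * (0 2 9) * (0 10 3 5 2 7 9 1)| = |(0 10 3 5 2 1)(7 9 8)| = 6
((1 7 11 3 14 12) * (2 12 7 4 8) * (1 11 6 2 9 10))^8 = ((1 4 8 9 10)(2 12 11 3 14 7 6))^8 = (1 9 4 10 8)(2 12 11 3 14 7 6)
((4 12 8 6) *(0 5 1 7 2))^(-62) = ((0 5 1 7 2)(4 12 8 6))^(-62) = (0 7 5 2 1)(4 8)(6 12)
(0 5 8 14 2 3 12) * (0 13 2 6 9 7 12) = (0 5 8 14 6 9 7 12 13 2 3) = [5, 1, 3, 0, 4, 8, 9, 12, 14, 7, 10, 11, 13, 2, 6]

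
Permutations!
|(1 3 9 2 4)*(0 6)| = 10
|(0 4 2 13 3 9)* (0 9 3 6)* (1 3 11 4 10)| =9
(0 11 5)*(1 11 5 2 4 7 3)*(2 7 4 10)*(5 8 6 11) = [8, 5, 10, 1, 4, 0, 11, 3, 6, 9, 2, 7] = (0 8 6 11 7 3 1 5)(2 10)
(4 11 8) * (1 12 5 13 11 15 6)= (1 12 5 13 11 8 4 15 6)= [0, 12, 2, 3, 15, 13, 1, 7, 4, 9, 10, 8, 5, 11, 14, 6]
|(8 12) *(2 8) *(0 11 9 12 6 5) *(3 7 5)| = |(0 11 9 12 2 8 6 3 7 5)| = 10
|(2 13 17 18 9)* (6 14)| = |(2 13 17 18 9)(6 14)| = 10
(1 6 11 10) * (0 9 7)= (0 9 7)(1 6 11 10)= [9, 6, 2, 3, 4, 5, 11, 0, 8, 7, 1, 10]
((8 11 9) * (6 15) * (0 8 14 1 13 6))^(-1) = ((0 8 11 9 14 1 13 6 15))^(-1) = (0 15 6 13 1 14 9 11 8)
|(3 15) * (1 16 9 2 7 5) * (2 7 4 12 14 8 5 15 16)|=|(1 2 4 12 14 8 5)(3 16 9 7 15)|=35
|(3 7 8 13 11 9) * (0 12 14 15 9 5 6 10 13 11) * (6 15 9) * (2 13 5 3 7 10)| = 14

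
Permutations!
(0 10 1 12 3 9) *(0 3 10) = (1 12 10)(3 9) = [0, 12, 2, 9, 4, 5, 6, 7, 8, 3, 1, 11, 10]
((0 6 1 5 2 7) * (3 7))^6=((0 6 1 5 2 3 7))^6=(0 7 3 2 5 1 6)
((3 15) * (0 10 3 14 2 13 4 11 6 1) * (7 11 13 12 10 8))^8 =(0 7 6)(1 8 11)(2 10 15)(3 14 12)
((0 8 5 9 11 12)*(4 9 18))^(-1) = ((0 8 5 18 4 9 11 12))^(-1) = (0 12 11 9 4 18 5 8)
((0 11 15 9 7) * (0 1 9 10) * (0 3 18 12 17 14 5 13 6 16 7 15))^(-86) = (1 16 13 14 12 3 15)(5 17 18 10 9 7 6)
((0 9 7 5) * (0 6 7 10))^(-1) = (0 10 9)(5 7 6)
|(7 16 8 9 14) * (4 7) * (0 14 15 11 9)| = 6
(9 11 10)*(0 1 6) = (0 1 6)(9 11 10) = [1, 6, 2, 3, 4, 5, 0, 7, 8, 11, 9, 10]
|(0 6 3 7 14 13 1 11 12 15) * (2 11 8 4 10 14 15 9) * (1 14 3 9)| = |(0 6 9 2 11 12 1 8 4 10 3 7 15)(13 14)| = 26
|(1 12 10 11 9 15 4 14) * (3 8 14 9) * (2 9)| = 28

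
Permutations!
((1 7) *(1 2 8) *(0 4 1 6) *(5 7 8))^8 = (0 8 4 6 1)(2 7 5)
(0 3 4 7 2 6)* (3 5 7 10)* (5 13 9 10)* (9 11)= [13, 1, 6, 4, 5, 7, 0, 2, 8, 10, 3, 9, 12, 11]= (0 13 11 9 10 3 4 5 7 2 6)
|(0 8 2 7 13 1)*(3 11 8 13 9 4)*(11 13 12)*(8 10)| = 12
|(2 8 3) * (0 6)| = 6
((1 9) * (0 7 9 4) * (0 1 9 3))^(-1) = (9)(0 3 7)(1 4) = ((9)(0 7 3)(1 4))^(-1)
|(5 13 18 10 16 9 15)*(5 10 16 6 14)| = 9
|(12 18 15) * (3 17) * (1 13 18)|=|(1 13 18 15 12)(3 17)|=10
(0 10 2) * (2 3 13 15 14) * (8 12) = (0 10 3 13 15 14 2)(8 12) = [10, 1, 0, 13, 4, 5, 6, 7, 12, 9, 3, 11, 8, 15, 2, 14]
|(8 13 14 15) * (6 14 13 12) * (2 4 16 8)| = 8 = |(2 4 16 8 12 6 14 15)|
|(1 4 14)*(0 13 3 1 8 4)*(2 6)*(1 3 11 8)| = |(0 13 11 8 4 14 1)(2 6)| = 14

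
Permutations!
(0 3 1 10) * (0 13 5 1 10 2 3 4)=[4, 2, 3, 10, 0, 1, 6, 7, 8, 9, 13, 11, 12, 5]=(0 4)(1 2 3 10 13 5)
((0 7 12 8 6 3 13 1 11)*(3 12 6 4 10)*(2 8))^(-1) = (0 11 1 13 3 10 4 8 2 12 6 7)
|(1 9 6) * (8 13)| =6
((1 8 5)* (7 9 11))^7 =(1 8 5)(7 9 11)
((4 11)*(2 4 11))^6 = (11)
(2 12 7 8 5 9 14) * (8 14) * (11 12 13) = (2 13 11 12 7 14)(5 9 8) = [0, 1, 13, 3, 4, 9, 6, 14, 5, 8, 10, 12, 7, 11, 2]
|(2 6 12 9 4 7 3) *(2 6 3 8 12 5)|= 20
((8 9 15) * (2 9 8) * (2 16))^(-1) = ((2 9 15 16))^(-1) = (2 16 15 9)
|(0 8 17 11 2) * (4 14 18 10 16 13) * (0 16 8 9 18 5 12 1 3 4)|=|(0 9 18 10 8 17 11 2 16 13)(1 3 4 14 5 12)|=30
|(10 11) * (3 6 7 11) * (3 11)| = 6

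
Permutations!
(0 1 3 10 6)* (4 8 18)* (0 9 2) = (0 1 3 10 6 9 2)(4 8 18) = [1, 3, 0, 10, 8, 5, 9, 7, 18, 2, 6, 11, 12, 13, 14, 15, 16, 17, 4]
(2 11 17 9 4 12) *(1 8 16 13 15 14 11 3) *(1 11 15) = (1 8 16 13)(2 3 11 17 9 4 12)(14 15) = [0, 8, 3, 11, 12, 5, 6, 7, 16, 4, 10, 17, 2, 1, 15, 14, 13, 9]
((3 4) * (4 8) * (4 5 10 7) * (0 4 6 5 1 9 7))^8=(0 5 7 1 3)(4 10 6 9 8)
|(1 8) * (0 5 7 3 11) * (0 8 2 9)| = 9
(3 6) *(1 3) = (1 3 6) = [0, 3, 2, 6, 4, 5, 1]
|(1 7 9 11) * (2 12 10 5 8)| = |(1 7 9 11)(2 12 10 5 8)| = 20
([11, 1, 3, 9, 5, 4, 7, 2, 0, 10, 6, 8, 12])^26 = (12)(0 8 11)(2 9 6)(3 10 7)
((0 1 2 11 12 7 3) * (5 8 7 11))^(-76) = (12)(0 1 2 5 8 7 3)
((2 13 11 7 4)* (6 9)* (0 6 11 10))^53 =(0 10 13 2 4 7 11 9 6)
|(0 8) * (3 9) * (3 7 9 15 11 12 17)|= 10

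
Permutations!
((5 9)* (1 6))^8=(9)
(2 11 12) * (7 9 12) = (2 11 7 9 12) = [0, 1, 11, 3, 4, 5, 6, 9, 8, 12, 10, 7, 2]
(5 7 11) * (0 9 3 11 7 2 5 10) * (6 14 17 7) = (0 9 3 11 10)(2 5)(6 14 17 7) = [9, 1, 5, 11, 4, 2, 14, 6, 8, 3, 0, 10, 12, 13, 17, 15, 16, 7]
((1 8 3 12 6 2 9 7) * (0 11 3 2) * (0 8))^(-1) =(0 1 7 9 2 8 6 12 3 11)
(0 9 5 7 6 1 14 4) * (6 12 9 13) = (0 13 6 1 14 4)(5 7 12 9) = [13, 14, 2, 3, 0, 7, 1, 12, 8, 5, 10, 11, 9, 6, 4]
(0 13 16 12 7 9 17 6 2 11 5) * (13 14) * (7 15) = (0 14 13 16 12 15 7 9 17 6 2 11 5) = [14, 1, 11, 3, 4, 0, 2, 9, 8, 17, 10, 5, 15, 16, 13, 7, 12, 6]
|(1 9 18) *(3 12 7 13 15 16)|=|(1 9 18)(3 12 7 13 15 16)|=6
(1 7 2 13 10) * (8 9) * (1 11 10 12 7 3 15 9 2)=(1 3 15 9 8 2 13 12 7)(10 11)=[0, 3, 13, 15, 4, 5, 6, 1, 2, 8, 11, 10, 7, 12, 14, 9]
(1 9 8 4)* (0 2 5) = [2, 9, 5, 3, 1, 0, 6, 7, 4, 8] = (0 2 5)(1 9 8 4)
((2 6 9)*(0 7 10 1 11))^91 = ((0 7 10 1 11)(2 6 9))^91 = (0 7 10 1 11)(2 6 9)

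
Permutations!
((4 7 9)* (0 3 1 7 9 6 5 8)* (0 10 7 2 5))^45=(10)(4 9)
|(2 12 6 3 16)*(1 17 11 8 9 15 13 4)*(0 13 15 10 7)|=10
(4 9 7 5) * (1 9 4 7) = (1 9)(5 7) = [0, 9, 2, 3, 4, 7, 6, 5, 8, 1]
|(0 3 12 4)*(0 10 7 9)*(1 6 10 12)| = |(0 3 1 6 10 7 9)(4 12)| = 14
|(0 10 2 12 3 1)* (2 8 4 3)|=|(0 10 8 4 3 1)(2 12)|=6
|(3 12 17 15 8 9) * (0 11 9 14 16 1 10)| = |(0 11 9 3 12 17 15 8 14 16 1 10)| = 12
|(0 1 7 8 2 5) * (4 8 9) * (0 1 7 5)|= |(0 7 9 4 8 2)(1 5)|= 6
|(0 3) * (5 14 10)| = |(0 3)(5 14 10)| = 6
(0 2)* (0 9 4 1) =(0 2 9 4 1) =[2, 0, 9, 3, 1, 5, 6, 7, 8, 4]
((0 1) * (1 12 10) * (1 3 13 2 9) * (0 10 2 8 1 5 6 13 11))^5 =((0 12 2 9 5 6 13 8 1 10 3 11))^5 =(0 6 3 9 1 12 13 11 5 10 2 8)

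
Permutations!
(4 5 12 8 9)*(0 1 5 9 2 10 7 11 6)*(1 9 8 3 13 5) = (0 9 4 8 2 10 7 11 6)(3 13 5 12) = [9, 1, 10, 13, 8, 12, 0, 11, 2, 4, 7, 6, 3, 5]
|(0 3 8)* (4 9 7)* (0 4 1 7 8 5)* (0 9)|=6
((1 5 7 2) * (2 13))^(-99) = (1 5 7 13 2)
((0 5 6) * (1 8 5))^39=(0 6 5 8 1)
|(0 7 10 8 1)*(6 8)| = 6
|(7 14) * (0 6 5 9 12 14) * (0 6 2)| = 6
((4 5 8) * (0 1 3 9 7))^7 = (0 3 7 1 9)(4 5 8)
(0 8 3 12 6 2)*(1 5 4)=(0 8 3 12 6 2)(1 5 4)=[8, 5, 0, 12, 1, 4, 2, 7, 3, 9, 10, 11, 6]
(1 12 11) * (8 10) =(1 12 11)(8 10) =[0, 12, 2, 3, 4, 5, 6, 7, 10, 9, 8, 1, 11]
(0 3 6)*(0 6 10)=(0 3 10)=[3, 1, 2, 10, 4, 5, 6, 7, 8, 9, 0]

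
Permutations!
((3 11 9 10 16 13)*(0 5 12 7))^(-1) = ((0 5 12 7)(3 11 9 10 16 13))^(-1) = (0 7 12 5)(3 13 16 10 9 11)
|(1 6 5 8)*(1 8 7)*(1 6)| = 3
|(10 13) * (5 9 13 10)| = |(5 9 13)| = 3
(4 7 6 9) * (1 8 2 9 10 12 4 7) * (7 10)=(1 8 2 9 10 12 4)(6 7)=[0, 8, 9, 3, 1, 5, 7, 6, 2, 10, 12, 11, 4]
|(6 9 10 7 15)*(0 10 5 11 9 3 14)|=|(0 10 7 15 6 3 14)(5 11 9)|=21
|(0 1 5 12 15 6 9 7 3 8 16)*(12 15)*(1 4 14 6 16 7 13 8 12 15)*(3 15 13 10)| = |(0 4 14 6 9 10 3 12 13 8 7 15 16)(1 5)| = 26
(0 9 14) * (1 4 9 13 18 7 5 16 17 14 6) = [13, 4, 2, 3, 9, 16, 1, 5, 8, 6, 10, 11, 12, 18, 0, 15, 17, 14, 7] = (0 13 18 7 5 16 17 14)(1 4 9 6)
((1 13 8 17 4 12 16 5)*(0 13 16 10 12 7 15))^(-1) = (0 15 7 4 17 8 13)(1 5 16)(10 12)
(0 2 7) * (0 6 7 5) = [2, 1, 5, 3, 4, 0, 7, 6] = (0 2 5)(6 7)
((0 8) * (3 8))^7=((0 3 8))^7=(0 3 8)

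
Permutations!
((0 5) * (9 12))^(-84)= (12)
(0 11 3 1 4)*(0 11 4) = [4, 0, 2, 1, 11, 5, 6, 7, 8, 9, 10, 3] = (0 4 11 3 1)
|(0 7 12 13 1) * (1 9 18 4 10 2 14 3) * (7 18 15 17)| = 24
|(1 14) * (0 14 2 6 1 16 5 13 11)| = |(0 14 16 5 13 11)(1 2 6)| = 6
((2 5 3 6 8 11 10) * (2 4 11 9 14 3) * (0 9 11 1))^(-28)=((0 9 14 3 6 8 11 10 4 1)(2 5))^(-28)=(0 14 6 11 4)(1 9 3 8 10)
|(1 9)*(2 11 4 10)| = 4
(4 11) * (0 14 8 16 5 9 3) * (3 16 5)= (0 14 8 5 9 16 3)(4 11)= [14, 1, 2, 0, 11, 9, 6, 7, 5, 16, 10, 4, 12, 13, 8, 15, 3]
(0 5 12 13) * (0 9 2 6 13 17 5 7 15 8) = (0 7 15 8)(2 6 13 9)(5 12 17) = [7, 1, 6, 3, 4, 12, 13, 15, 0, 2, 10, 11, 17, 9, 14, 8, 16, 5]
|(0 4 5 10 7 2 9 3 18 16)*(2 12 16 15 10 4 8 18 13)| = |(0 8 18 15 10 7 12 16)(2 9 3 13)(4 5)| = 8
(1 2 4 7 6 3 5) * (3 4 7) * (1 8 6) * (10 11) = (1 2 7)(3 5 8 6 4)(10 11) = [0, 2, 7, 5, 3, 8, 4, 1, 6, 9, 11, 10]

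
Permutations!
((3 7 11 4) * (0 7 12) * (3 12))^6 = ((0 7 11 4 12))^6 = (0 7 11 4 12)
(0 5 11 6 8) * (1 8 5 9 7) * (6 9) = (0 6 5 11 9 7 1 8) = [6, 8, 2, 3, 4, 11, 5, 1, 0, 7, 10, 9]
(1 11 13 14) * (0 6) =(0 6)(1 11 13 14) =[6, 11, 2, 3, 4, 5, 0, 7, 8, 9, 10, 13, 12, 14, 1]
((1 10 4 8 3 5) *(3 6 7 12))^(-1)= (1 5 3 12 7 6 8 4 10)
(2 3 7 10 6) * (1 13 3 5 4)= (1 13 3 7 10 6 2 5 4)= [0, 13, 5, 7, 1, 4, 2, 10, 8, 9, 6, 11, 12, 3]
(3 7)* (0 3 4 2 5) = (0 3 7 4 2 5) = [3, 1, 5, 7, 2, 0, 6, 4]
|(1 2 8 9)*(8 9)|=|(1 2 9)|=3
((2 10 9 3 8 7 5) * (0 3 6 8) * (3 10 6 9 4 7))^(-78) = (0 7 6)(2 3 4)(5 8 10)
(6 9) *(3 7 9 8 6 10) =[0, 1, 2, 7, 4, 5, 8, 9, 6, 10, 3] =(3 7 9 10)(6 8)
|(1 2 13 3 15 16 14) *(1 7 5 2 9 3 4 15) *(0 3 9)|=|(0 3 1)(2 13 4 15 16 14 7 5)|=24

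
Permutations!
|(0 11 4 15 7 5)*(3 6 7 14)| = |(0 11 4 15 14 3 6 7 5)| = 9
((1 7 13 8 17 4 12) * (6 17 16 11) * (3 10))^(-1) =(1 12 4 17 6 11 16 8 13 7)(3 10)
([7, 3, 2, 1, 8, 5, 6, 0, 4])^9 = [7, 3, 2, 1, 8, 5, 6, 0, 4]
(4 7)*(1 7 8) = (1 7 4 8) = [0, 7, 2, 3, 8, 5, 6, 4, 1]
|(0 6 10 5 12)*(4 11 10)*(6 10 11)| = |(0 10 5 12)(4 6)| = 4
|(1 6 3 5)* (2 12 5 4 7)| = 8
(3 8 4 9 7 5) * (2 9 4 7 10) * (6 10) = (2 9 6 10)(3 8 7 5) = [0, 1, 9, 8, 4, 3, 10, 5, 7, 6, 2]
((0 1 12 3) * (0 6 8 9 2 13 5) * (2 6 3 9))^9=(13)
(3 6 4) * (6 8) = (3 8 6 4) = [0, 1, 2, 8, 3, 5, 4, 7, 6]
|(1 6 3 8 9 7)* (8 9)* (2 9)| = 6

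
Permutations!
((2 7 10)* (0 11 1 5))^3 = (0 5 1 11)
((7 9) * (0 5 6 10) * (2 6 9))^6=((0 5 9 7 2 6 10))^6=(0 10 6 2 7 9 5)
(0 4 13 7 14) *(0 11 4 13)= (0 13 7 14 11 4)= [13, 1, 2, 3, 0, 5, 6, 14, 8, 9, 10, 4, 12, 7, 11]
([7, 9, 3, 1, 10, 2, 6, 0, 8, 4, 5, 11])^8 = (11)(1 9 4 10 5 2 3)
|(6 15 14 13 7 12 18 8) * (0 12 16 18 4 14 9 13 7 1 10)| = |(0 12 4 14 7 16 18 8 6 15 9 13 1 10)| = 14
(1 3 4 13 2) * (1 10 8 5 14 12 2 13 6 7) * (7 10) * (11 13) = [0, 3, 7, 4, 6, 14, 10, 1, 5, 9, 8, 13, 2, 11, 12] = (1 3 4 6 10 8 5 14 12 2 7)(11 13)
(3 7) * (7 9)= (3 9 7)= [0, 1, 2, 9, 4, 5, 6, 3, 8, 7]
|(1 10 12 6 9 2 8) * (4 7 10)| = 9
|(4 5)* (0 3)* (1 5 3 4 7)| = 3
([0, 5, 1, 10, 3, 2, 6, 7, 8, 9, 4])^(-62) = (1 5 2)(3 10 4)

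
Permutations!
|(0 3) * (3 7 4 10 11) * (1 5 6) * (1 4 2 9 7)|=24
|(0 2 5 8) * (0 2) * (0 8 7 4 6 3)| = 8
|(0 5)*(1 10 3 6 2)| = 10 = |(0 5)(1 10 3 6 2)|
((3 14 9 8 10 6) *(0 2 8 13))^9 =((0 2 8 10 6 3 14 9 13))^9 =(14)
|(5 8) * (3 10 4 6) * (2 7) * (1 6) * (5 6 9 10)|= 4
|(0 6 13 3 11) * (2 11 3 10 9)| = 7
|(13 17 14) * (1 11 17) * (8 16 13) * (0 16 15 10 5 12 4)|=13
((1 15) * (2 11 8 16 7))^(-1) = (1 15)(2 7 16 8 11)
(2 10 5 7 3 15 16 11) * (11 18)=(2 10 5 7 3 15 16 18 11)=[0, 1, 10, 15, 4, 7, 6, 3, 8, 9, 5, 2, 12, 13, 14, 16, 18, 17, 11]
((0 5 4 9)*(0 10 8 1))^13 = (0 1 8 10 9 4 5)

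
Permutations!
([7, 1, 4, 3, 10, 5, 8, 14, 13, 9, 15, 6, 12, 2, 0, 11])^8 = [14, 1, 2, 3, 4, 5, 6, 0, 8, 9, 10, 11, 12, 13, 7, 15]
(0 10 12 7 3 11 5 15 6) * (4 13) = [10, 1, 2, 11, 13, 15, 0, 3, 8, 9, 12, 5, 7, 4, 14, 6] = (0 10 12 7 3 11 5 15 6)(4 13)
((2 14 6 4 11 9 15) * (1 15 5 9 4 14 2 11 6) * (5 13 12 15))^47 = (1 4 12 5 6 15 9 14 11 13)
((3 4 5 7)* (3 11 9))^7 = ((3 4 5 7 11 9))^7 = (3 4 5 7 11 9)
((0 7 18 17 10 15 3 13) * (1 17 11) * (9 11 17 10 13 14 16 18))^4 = ((0 7 9 11 1 10 15 3 14 16 18 17 13))^4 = (0 1 14 13 11 3 17 9 15 18 7 10 16)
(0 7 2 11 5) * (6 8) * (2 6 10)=(0 7 6 8 10 2 11 5)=[7, 1, 11, 3, 4, 0, 8, 6, 10, 9, 2, 5]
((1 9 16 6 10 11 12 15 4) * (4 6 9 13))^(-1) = ((1 13 4)(6 10 11 12 15)(9 16))^(-1) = (1 4 13)(6 15 12 11 10)(9 16)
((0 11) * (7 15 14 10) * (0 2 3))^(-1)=(0 3 2 11)(7 10 14 15)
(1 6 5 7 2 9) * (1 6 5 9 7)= [0, 5, 7, 3, 4, 1, 9, 2, 8, 6]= (1 5)(2 7)(6 9)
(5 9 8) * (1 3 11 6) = [0, 3, 2, 11, 4, 9, 1, 7, 5, 8, 10, 6] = (1 3 11 6)(5 9 8)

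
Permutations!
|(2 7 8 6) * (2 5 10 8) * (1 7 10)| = |(1 7 2 10 8 6 5)| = 7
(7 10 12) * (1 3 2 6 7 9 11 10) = (1 3 2 6 7)(9 11 10 12) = [0, 3, 6, 2, 4, 5, 7, 1, 8, 11, 12, 10, 9]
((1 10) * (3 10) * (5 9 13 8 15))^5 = ((1 3 10)(5 9 13 8 15))^5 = (15)(1 10 3)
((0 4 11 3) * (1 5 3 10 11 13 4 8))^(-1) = (0 3 5 1 8)(4 13)(10 11)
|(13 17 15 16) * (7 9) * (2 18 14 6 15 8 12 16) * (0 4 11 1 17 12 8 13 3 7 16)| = |(0 4 11 1 17 13 12)(2 18 14 6 15)(3 7 9 16)| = 140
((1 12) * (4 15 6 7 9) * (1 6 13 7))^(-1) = (1 6 12)(4 9 7 13 15)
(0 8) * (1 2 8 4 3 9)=[4, 2, 8, 9, 3, 5, 6, 7, 0, 1]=(0 4 3 9 1 2 8)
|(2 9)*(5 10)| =2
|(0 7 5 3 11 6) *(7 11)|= 3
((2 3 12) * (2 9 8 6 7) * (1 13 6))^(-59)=((1 13 6 7 2 3 12 9 8))^(-59)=(1 2 8 7 9 6 12 13 3)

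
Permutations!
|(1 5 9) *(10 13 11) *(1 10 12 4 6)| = 9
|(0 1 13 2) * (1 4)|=5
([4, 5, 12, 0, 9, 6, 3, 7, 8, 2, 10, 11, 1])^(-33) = (0 2 5)(1 3 9)(4 12 6)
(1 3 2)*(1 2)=(1 3)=[0, 3, 2, 1]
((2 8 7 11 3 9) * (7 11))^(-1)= ((2 8 11 3 9))^(-1)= (2 9 3 11 8)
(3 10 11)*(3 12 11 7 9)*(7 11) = (3 10 11 12 7 9) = [0, 1, 2, 10, 4, 5, 6, 9, 8, 3, 11, 12, 7]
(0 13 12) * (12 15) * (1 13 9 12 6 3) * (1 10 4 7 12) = (0 9 1 13 15 6 3 10 4 7 12) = [9, 13, 2, 10, 7, 5, 3, 12, 8, 1, 4, 11, 0, 15, 14, 6]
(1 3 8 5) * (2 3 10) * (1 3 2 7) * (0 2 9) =(0 2 9)(1 10 7)(3 8 5) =[2, 10, 9, 8, 4, 3, 6, 1, 5, 0, 7]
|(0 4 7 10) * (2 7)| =5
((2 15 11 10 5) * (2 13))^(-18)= ((2 15 11 10 5 13))^(-18)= (15)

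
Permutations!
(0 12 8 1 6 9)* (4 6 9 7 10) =(0 12 8 1 9)(4 6 7 10) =[12, 9, 2, 3, 6, 5, 7, 10, 1, 0, 4, 11, 8]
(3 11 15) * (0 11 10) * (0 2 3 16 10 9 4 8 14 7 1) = (0 11 15 16 10 2 3 9 4 8 14 7 1) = [11, 0, 3, 9, 8, 5, 6, 1, 14, 4, 2, 15, 12, 13, 7, 16, 10]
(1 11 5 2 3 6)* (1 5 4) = (1 11 4)(2 3 6 5) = [0, 11, 3, 6, 1, 2, 5, 7, 8, 9, 10, 4]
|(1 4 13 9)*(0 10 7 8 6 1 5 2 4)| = 30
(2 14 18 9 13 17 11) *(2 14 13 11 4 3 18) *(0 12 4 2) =(0 12 4 3 18 9 11 14)(2 13 17) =[12, 1, 13, 18, 3, 5, 6, 7, 8, 11, 10, 14, 4, 17, 0, 15, 16, 2, 9]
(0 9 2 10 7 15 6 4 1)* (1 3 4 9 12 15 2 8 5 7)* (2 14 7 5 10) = (0 12 15 6 9 8 10 1)(3 4)(7 14) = [12, 0, 2, 4, 3, 5, 9, 14, 10, 8, 1, 11, 15, 13, 7, 6]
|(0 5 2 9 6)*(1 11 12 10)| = 20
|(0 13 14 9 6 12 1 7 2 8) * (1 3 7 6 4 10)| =13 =|(0 13 14 9 4 10 1 6 12 3 7 2 8)|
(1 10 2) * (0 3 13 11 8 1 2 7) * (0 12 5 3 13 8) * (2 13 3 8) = (0 3 2 13 11)(1 10 7 12 5 8) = [3, 10, 13, 2, 4, 8, 6, 12, 1, 9, 7, 0, 5, 11]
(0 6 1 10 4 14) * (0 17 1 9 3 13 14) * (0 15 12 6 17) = (0 17 1 10 4 15 12 6 9 3 13 14) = [17, 10, 2, 13, 15, 5, 9, 7, 8, 3, 4, 11, 6, 14, 0, 12, 16, 1]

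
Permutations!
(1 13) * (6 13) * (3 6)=(1 3 6 13)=[0, 3, 2, 6, 4, 5, 13, 7, 8, 9, 10, 11, 12, 1]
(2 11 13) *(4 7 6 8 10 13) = (2 11 4 7 6 8 10 13) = [0, 1, 11, 3, 7, 5, 8, 6, 10, 9, 13, 4, 12, 2]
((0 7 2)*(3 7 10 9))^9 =((0 10 9 3 7 2))^9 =(0 3)(2 9)(7 10)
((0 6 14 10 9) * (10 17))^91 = ((0 6 14 17 10 9))^91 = (0 6 14 17 10 9)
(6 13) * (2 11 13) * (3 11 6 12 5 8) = (2 6)(3 11 13 12 5 8) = [0, 1, 6, 11, 4, 8, 2, 7, 3, 9, 10, 13, 5, 12]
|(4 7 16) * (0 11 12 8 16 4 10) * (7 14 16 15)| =10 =|(0 11 12 8 15 7 4 14 16 10)|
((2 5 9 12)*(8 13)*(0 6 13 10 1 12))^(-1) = (0 9 5 2 12 1 10 8 13 6)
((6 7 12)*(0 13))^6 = ((0 13)(6 7 12))^6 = (13)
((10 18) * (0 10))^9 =(18)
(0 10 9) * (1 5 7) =[10, 5, 2, 3, 4, 7, 6, 1, 8, 0, 9] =(0 10 9)(1 5 7)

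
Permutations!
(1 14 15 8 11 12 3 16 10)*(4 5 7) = (1 14 15 8 11 12 3 16 10)(4 5 7) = [0, 14, 2, 16, 5, 7, 6, 4, 11, 9, 1, 12, 3, 13, 15, 8, 10]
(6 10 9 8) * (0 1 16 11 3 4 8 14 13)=(0 1 16 11 3 4 8 6 10 9 14 13)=[1, 16, 2, 4, 8, 5, 10, 7, 6, 14, 9, 3, 12, 0, 13, 15, 11]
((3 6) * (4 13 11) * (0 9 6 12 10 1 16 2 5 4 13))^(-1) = (0 4 5 2 16 1 10 12 3 6 9)(11 13) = ((0 9 6 3 12 10 1 16 2 5 4)(11 13))^(-1)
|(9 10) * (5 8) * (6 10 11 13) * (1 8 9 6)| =|(1 8 5 9 11 13)(6 10)| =6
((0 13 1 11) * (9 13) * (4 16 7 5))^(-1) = (0 11 1 13 9)(4 5 7 16)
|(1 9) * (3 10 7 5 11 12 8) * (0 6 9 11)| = 11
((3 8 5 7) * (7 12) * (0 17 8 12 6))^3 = (0 5 17 6 8)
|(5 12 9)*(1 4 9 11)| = 6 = |(1 4 9 5 12 11)|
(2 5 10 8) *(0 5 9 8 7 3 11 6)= [5, 1, 9, 11, 4, 10, 0, 3, 2, 8, 7, 6]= (0 5 10 7 3 11 6)(2 9 8)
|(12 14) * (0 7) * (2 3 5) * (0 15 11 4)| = 30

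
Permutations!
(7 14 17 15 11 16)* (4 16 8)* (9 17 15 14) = (4 16 7 9 17 14 15 11 8) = [0, 1, 2, 3, 16, 5, 6, 9, 4, 17, 10, 8, 12, 13, 15, 11, 7, 14]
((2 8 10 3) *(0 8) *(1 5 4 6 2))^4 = ((0 8 10 3 1 5 4 6 2))^4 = (0 1 2 3 6 10 4 8 5)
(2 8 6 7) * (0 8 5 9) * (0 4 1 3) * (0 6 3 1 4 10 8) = (2 5 9 10 8 3 6 7) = [0, 1, 5, 6, 4, 9, 7, 2, 3, 10, 8]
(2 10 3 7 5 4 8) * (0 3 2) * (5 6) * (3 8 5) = [8, 1, 10, 7, 5, 4, 3, 6, 0, 9, 2] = (0 8)(2 10)(3 7 6)(4 5)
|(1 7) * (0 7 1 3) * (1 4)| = 6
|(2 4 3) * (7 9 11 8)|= |(2 4 3)(7 9 11 8)|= 12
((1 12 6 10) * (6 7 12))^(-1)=((1 6 10)(7 12))^(-1)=(1 10 6)(7 12)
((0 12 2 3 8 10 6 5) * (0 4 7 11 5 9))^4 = ((0 12 2 3 8 10 6 9)(4 7 11 5))^4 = (0 8)(2 6)(3 9)(10 12)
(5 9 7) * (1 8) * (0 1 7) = (0 1 8 7 5 9) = [1, 8, 2, 3, 4, 9, 6, 5, 7, 0]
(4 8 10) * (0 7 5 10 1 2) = [7, 2, 0, 3, 8, 10, 6, 5, 1, 9, 4] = (0 7 5 10 4 8 1 2)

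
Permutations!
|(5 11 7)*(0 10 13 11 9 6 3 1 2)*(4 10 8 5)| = 40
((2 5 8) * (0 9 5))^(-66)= ((0 9 5 8 2))^(-66)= (0 2 8 5 9)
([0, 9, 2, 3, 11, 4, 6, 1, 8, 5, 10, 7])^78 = (11)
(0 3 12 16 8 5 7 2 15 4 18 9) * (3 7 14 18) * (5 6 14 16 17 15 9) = (0 7 2 9)(3 12 17 15 4)(5 16 8 6 14 18) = [7, 1, 9, 12, 3, 16, 14, 2, 6, 0, 10, 11, 17, 13, 18, 4, 8, 15, 5]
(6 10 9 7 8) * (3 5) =(3 5)(6 10 9 7 8) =[0, 1, 2, 5, 4, 3, 10, 8, 6, 7, 9]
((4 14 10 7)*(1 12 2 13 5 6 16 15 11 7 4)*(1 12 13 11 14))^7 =(1 10 15 6 13 4 14 16 5)(2 12 7 11)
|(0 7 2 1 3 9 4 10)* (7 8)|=9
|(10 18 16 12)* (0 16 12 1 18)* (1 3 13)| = 8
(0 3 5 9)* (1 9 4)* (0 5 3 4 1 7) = (0 4 7)(1 9 5) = [4, 9, 2, 3, 7, 1, 6, 0, 8, 5]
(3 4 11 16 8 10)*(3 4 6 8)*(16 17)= (3 6 8 10 4 11 17 16)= [0, 1, 2, 6, 11, 5, 8, 7, 10, 9, 4, 17, 12, 13, 14, 15, 3, 16]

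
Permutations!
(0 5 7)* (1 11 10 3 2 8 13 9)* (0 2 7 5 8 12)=[8, 11, 12, 7, 4, 5, 6, 2, 13, 1, 3, 10, 0, 9]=(0 8 13 9 1 11 10 3 7 2 12)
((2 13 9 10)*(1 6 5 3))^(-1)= (1 3 5 6)(2 10 9 13)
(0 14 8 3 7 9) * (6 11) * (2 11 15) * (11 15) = (0 14 8 3 7 9)(2 15)(6 11) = [14, 1, 15, 7, 4, 5, 11, 9, 3, 0, 10, 6, 12, 13, 8, 2]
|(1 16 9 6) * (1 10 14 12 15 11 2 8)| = |(1 16 9 6 10 14 12 15 11 2 8)| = 11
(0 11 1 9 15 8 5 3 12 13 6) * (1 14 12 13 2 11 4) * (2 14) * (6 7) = (0 4 1 9 15 8 5 3 13 7 6)(2 11)(12 14) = [4, 9, 11, 13, 1, 3, 0, 6, 5, 15, 10, 2, 14, 7, 12, 8]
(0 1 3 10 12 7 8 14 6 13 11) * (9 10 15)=[1, 3, 2, 15, 4, 5, 13, 8, 14, 10, 12, 0, 7, 11, 6, 9]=(0 1 3 15 9 10 12 7 8 14 6 13 11)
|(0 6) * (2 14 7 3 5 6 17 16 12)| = 10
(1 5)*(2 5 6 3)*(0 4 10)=(0 4 10)(1 6 3 2 5)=[4, 6, 5, 2, 10, 1, 3, 7, 8, 9, 0]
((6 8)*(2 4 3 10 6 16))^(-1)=((2 4 3 10 6 8 16))^(-1)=(2 16 8 6 10 3 4)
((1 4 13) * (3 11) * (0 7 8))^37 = (0 7 8)(1 4 13)(3 11)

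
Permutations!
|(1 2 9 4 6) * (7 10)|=10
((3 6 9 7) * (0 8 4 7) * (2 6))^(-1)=(0 9 6 2 3 7 4 8)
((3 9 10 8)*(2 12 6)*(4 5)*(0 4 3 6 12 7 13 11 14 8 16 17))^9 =(0 4 5 3 9 10 16 17)(2 13 14 6 7 11 8)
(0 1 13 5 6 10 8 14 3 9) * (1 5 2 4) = [5, 13, 4, 9, 1, 6, 10, 7, 14, 0, 8, 11, 12, 2, 3] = (0 5 6 10 8 14 3 9)(1 13 2 4)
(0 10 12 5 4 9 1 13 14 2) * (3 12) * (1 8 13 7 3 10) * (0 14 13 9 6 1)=(1 7 3 12 5 4 6)(2 14)(8 9)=[0, 7, 14, 12, 6, 4, 1, 3, 9, 8, 10, 11, 5, 13, 2]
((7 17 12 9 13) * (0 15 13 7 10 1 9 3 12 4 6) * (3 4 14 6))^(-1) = (0 6 14 17 7 9 1 10 13 15)(3 4 12)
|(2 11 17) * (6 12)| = 6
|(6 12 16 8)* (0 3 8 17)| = |(0 3 8 6 12 16 17)| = 7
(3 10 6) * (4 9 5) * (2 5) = (2 5 4 9)(3 10 6) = [0, 1, 5, 10, 9, 4, 3, 7, 8, 2, 6]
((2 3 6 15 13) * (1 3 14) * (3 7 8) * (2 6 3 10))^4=(1 2 8)(6 15 13)(7 14 10)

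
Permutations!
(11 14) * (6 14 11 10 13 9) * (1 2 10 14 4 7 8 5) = (14)(1 2 10 13 9 6 4 7 8 5) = [0, 2, 10, 3, 7, 1, 4, 8, 5, 6, 13, 11, 12, 9, 14]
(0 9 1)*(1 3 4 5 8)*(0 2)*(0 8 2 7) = (0 9 3 4 5 2 8 1 7) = [9, 7, 8, 4, 5, 2, 6, 0, 1, 3]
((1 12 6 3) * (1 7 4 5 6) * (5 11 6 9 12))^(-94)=((1 5 9 12)(3 7 4 11 6))^(-94)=(1 9)(3 7 4 11 6)(5 12)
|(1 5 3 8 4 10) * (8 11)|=7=|(1 5 3 11 8 4 10)|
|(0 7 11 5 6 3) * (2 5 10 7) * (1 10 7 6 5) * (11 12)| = 6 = |(0 2 1 10 6 3)(7 12 11)|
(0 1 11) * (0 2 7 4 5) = (0 1 11 2 7 4 5) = [1, 11, 7, 3, 5, 0, 6, 4, 8, 9, 10, 2]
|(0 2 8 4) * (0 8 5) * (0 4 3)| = 6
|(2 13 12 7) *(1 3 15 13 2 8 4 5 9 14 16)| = |(1 3 15 13 12 7 8 4 5 9 14 16)| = 12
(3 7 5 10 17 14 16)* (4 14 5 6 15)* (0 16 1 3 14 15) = (0 16 14 1 3 7 6)(4 15)(5 10 17) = [16, 3, 2, 7, 15, 10, 0, 6, 8, 9, 17, 11, 12, 13, 1, 4, 14, 5]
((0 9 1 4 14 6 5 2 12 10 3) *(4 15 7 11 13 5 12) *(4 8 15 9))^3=((0 4 14 6 12 10 3)(1 9)(2 8 15 7 11 13 5))^3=(0 6 3 14 10 4 12)(1 9)(2 7 5 15 13 8 11)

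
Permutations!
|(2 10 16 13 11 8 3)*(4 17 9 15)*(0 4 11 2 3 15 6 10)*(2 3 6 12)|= 30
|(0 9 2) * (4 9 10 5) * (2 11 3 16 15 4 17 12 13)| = 42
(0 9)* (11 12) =(0 9)(11 12) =[9, 1, 2, 3, 4, 5, 6, 7, 8, 0, 10, 12, 11]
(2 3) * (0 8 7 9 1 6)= [8, 6, 3, 2, 4, 5, 0, 9, 7, 1]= (0 8 7 9 1 6)(2 3)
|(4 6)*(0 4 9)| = 4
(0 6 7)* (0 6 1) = (0 1)(6 7) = [1, 0, 2, 3, 4, 5, 7, 6]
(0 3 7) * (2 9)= (0 3 7)(2 9)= [3, 1, 9, 7, 4, 5, 6, 0, 8, 2]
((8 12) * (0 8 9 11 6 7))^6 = ((0 8 12 9 11 6 7))^6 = (0 7 6 11 9 12 8)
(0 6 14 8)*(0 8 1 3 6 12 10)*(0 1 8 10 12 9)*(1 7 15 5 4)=(0 9)(1 3 6 14 8 10 7 15 5 4)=[9, 3, 2, 6, 1, 4, 14, 15, 10, 0, 7, 11, 12, 13, 8, 5]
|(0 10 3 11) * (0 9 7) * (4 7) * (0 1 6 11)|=6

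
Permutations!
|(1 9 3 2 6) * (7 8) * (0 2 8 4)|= |(0 2 6 1 9 3 8 7 4)|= 9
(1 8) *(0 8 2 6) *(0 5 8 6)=(0 6 5 8 1 2)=[6, 2, 0, 3, 4, 8, 5, 7, 1]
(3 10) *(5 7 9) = [0, 1, 2, 10, 4, 7, 6, 9, 8, 5, 3] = (3 10)(5 7 9)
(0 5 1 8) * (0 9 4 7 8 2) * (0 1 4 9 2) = [5, 0, 1, 3, 7, 4, 6, 8, 2, 9] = (9)(0 5 4 7 8 2 1)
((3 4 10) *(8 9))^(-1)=((3 4 10)(8 9))^(-1)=(3 10 4)(8 9)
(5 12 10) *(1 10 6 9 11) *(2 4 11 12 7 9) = [0, 10, 4, 3, 11, 7, 2, 9, 8, 12, 5, 1, 6] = (1 10 5 7 9 12 6 2 4 11)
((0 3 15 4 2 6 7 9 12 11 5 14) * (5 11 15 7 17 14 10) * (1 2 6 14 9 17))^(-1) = (0 14 2 1 6 4 15 12 9 17 7 3)(5 10)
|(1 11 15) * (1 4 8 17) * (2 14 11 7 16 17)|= |(1 7 16 17)(2 14 11 15 4 8)|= 12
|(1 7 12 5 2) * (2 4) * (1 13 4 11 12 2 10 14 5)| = |(1 7 2 13 4 10 14 5 11 12)| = 10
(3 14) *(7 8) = (3 14)(7 8) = [0, 1, 2, 14, 4, 5, 6, 8, 7, 9, 10, 11, 12, 13, 3]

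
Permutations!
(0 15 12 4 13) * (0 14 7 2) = (0 15 12 4 13 14 7 2) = [15, 1, 0, 3, 13, 5, 6, 2, 8, 9, 10, 11, 4, 14, 7, 12]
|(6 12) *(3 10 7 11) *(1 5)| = 4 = |(1 5)(3 10 7 11)(6 12)|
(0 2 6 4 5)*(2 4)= (0 4 5)(2 6)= [4, 1, 6, 3, 5, 0, 2]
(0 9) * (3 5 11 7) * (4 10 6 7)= (0 9)(3 5 11 4 10 6 7)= [9, 1, 2, 5, 10, 11, 7, 3, 8, 0, 6, 4]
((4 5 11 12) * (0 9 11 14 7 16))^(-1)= (0 16 7 14 5 4 12 11 9)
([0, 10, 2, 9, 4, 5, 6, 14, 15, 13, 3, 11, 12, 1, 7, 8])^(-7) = [0, 9, 2, 1, 4, 5, 6, 14, 15, 10, 13, 11, 12, 3, 7, 8]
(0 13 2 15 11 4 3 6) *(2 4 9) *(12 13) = (0 12 13 4 3 6)(2 15 11 9) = [12, 1, 15, 6, 3, 5, 0, 7, 8, 2, 10, 9, 13, 4, 14, 11]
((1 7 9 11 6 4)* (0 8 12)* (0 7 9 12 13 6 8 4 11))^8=((0 4 1 9)(6 11 8 13)(7 12))^8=(13)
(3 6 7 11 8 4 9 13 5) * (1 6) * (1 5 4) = [0, 6, 2, 5, 9, 3, 7, 11, 1, 13, 10, 8, 12, 4] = (1 6 7 11 8)(3 5)(4 9 13)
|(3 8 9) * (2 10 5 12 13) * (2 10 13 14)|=6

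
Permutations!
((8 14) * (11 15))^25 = ((8 14)(11 15))^25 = (8 14)(11 15)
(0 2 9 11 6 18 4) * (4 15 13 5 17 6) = (0 2 9 11 4)(5 17 6 18 15 13) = [2, 1, 9, 3, 0, 17, 18, 7, 8, 11, 10, 4, 12, 5, 14, 13, 16, 6, 15]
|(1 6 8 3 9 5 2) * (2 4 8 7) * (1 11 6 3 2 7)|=|(1 3 9 5 4 8 2 11 6)|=9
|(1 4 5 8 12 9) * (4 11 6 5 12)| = |(1 11 6 5 8 4 12 9)| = 8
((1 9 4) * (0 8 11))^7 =((0 8 11)(1 9 4))^7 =(0 8 11)(1 9 4)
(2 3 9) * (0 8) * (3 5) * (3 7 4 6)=(0 8)(2 5 7 4 6 3 9)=[8, 1, 5, 9, 6, 7, 3, 4, 0, 2]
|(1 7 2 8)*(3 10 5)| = 12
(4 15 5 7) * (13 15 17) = (4 17 13 15 5 7) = [0, 1, 2, 3, 17, 7, 6, 4, 8, 9, 10, 11, 12, 15, 14, 5, 16, 13]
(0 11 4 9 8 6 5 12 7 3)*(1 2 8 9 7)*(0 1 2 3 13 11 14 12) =(0 14 12 2 8 6 5)(1 3)(4 7 13 11) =[14, 3, 8, 1, 7, 0, 5, 13, 6, 9, 10, 4, 2, 11, 12]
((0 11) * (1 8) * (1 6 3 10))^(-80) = (11)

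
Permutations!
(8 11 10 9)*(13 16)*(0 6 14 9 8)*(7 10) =(0 6 14 9)(7 10 8 11)(13 16) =[6, 1, 2, 3, 4, 5, 14, 10, 11, 0, 8, 7, 12, 16, 9, 15, 13]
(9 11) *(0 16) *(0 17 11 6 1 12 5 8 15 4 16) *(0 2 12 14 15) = (0 2 12 5 8)(1 14 15 4 16 17 11 9 6) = [2, 14, 12, 3, 16, 8, 1, 7, 0, 6, 10, 9, 5, 13, 15, 4, 17, 11]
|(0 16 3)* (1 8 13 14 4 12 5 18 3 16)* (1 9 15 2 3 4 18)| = |(0 9 15 2 3)(1 8 13 14 18 4 12 5)| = 40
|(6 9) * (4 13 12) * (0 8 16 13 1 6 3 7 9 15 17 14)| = 33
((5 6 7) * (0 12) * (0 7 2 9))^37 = (0 7 6 9 12 5 2)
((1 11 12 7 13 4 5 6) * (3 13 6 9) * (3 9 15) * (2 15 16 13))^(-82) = (1 7 11 6 12)(2 3 15)(4 16)(5 13)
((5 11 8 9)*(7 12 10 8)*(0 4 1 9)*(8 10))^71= (0 8 12 7 11 5 9 1 4)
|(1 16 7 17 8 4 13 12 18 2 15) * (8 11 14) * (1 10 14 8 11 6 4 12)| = 56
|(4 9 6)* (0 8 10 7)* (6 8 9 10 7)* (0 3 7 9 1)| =|(0 1)(3 7)(4 10 6)(8 9)| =6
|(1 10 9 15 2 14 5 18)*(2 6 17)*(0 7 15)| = 12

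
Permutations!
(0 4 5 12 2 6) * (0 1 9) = (0 4 5 12 2 6 1 9) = [4, 9, 6, 3, 5, 12, 1, 7, 8, 0, 10, 11, 2]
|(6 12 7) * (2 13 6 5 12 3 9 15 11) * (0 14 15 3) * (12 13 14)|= |(0 12 7 5 13 6)(2 14 15 11)(3 9)|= 12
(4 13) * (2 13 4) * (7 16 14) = (2 13)(7 16 14) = [0, 1, 13, 3, 4, 5, 6, 16, 8, 9, 10, 11, 12, 2, 7, 15, 14]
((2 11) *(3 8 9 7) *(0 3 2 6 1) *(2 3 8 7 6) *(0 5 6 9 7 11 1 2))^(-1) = (0 11 3 7 8)(1 2 6 5)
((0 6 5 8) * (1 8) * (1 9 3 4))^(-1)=(0 8 1 4 3 9 5 6)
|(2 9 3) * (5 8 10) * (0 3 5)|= |(0 3 2 9 5 8 10)|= 7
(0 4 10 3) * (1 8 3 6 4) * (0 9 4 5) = (0 1 8 3 9 4 10 6 5) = [1, 8, 2, 9, 10, 0, 5, 7, 3, 4, 6]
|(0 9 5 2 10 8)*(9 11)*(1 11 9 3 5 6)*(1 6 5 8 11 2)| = 9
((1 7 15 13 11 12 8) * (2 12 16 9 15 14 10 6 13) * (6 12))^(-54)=(2 13 16 15 6 11 9)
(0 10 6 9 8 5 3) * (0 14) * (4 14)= (0 10 6 9 8 5 3 4 14)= [10, 1, 2, 4, 14, 3, 9, 7, 5, 8, 6, 11, 12, 13, 0]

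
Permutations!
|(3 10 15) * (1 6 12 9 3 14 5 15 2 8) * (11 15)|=|(1 6 12 9 3 10 2 8)(5 11 15 14)|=8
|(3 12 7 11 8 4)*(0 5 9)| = 6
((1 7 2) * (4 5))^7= (1 7 2)(4 5)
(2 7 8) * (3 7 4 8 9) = (2 4 8)(3 7 9) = [0, 1, 4, 7, 8, 5, 6, 9, 2, 3]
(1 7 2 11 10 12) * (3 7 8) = (1 8 3 7 2 11 10 12) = [0, 8, 11, 7, 4, 5, 6, 2, 3, 9, 12, 10, 1]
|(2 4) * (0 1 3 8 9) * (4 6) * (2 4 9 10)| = |(0 1 3 8 10 2 6 9)| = 8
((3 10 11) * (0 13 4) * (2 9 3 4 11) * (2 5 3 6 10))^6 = (0 11)(4 13)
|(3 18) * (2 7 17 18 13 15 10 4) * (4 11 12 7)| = 18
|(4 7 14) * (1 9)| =6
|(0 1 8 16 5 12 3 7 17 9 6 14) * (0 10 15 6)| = 20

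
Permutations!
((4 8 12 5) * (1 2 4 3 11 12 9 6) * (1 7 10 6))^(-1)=((1 2 4 8 9)(3 11 12 5)(6 7 10))^(-1)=(1 9 8 4 2)(3 5 12 11)(6 10 7)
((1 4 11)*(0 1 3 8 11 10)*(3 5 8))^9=((0 1 4 10)(5 8 11))^9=(11)(0 1 4 10)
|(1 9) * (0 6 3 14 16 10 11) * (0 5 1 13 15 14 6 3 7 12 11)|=14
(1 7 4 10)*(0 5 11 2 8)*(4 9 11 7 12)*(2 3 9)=(0 5 7 2 8)(1 12 4 10)(3 9 11)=[5, 12, 8, 9, 10, 7, 6, 2, 0, 11, 1, 3, 4]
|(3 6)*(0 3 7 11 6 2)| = 3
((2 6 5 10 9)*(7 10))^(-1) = ((2 6 5 7 10 9))^(-1) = (2 9 10 7 5 6)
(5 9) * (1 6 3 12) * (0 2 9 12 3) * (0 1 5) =(0 2 9)(1 6)(5 12) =[2, 6, 9, 3, 4, 12, 1, 7, 8, 0, 10, 11, 5]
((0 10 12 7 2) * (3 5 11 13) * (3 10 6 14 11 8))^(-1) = ((0 6 14 11 13 10 12 7 2)(3 5 8))^(-1) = (0 2 7 12 10 13 11 14 6)(3 8 5)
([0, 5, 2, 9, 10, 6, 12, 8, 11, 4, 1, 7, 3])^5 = (1 9 6 10 3 5 4 12)(7 11 8)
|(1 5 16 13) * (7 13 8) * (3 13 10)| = |(1 5 16 8 7 10 3 13)| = 8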